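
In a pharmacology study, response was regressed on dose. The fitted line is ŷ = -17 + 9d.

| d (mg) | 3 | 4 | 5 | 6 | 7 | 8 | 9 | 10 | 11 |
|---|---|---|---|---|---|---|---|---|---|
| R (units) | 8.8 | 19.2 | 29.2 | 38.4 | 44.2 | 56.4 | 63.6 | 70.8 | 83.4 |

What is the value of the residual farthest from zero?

e = -2.2

d=3: ŷ = -17 + 9·3 = 10; e = 8.8 − 10 = -1.2
d=4: ŷ = -17 + 9·4 = 19; e = 19.2 − 19 = 0.2
d=5: ŷ = -17 + 9·5 = 28; e = 29.2 − 28 = 1.2
d=6: ŷ = -17 + 9·6 = 37; e = 38.4 − 37 = 1.4
d=7: ŷ = -17 + 9·7 = 46; e = 44.2 − 46 = -1.8
d=8: ŷ = -17 + 9·8 = 55; e = 56.4 − 55 = 1.4
d=9: ŷ = -17 + 9·9 = 64; e = 63.6 − 64 = -0.4
d=10: ŷ = -17 + 9·10 = 73; e = 70.8 − 73 = -2.2
d=11: ŷ = -17 + 9·11 = 82; e = 83.4 − 82 = 1.4
Largest |e| is 2.2 at d = 10, residual -2.2.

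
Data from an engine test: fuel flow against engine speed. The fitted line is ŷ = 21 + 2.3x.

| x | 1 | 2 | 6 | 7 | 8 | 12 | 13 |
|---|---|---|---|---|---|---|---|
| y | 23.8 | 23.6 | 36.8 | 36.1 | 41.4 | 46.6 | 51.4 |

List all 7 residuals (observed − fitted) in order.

x=1: ŷ = 21 + 2.3·1 = 23.3; e = 23.8 − 23.3 = 0.5
x=2: ŷ = 21 + 2.3·2 = 25.6; e = 23.6 − 25.6 = -2
x=6: ŷ = 21 + 2.3·6 = 34.8; e = 36.8 − 34.8 = 2
x=7: ŷ = 21 + 2.3·7 = 37.1; e = 36.1 − 37.1 = -1
x=8: ŷ = 21 + 2.3·8 = 39.4; e = 41.4 − 39.4 = 2
x=12: ŷ = 21 + 2.3·12 = 48.6; e = 46.6 − 48.6 = -2
x=13: ŷ = 21 + 2.3·13 = 50.9; e = 51.4 − 50.9 = 0.5

0.5, -2, 2, -1, 2, -2, 0.5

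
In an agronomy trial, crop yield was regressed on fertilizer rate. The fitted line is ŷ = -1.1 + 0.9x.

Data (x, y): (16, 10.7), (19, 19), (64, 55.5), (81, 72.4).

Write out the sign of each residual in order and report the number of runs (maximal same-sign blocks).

x=16: ŷ = -1.1 + 0.9·16 = 13.3; r = 10.7 − 13.3 = -2.6
x=19: ŷ = -1.1 + 0.9·19 = 16; r = 19 − 16 = 3
x=64: ŷ = -1.1 + 0.9·64 = 56.5; r = 55.5 − 56.5 = -1
x=81: ŷ = -1.1 + 0.9·81 = 71.8; r = 72.4 − 71.8 = 0.6
Signs: − + − +
Runs: −×1, +×1, −×1, +×1 → 4

4 runs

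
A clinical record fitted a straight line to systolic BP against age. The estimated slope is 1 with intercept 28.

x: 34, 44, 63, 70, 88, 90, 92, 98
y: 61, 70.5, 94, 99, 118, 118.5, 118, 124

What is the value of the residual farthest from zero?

e = 3

x=34: ŷ = 28 + 34 = 62; e = 61 − 62 = -1
x=44: ŷ = 28 + 44 = 72; e = 70.5 − 72 = -1.5
x=63: ŷ = 28 + 63 = 91; e = 94 − 91 = 3
x=70: ŷ = 28 + 70 = 98; e = 99 − 98 = 1
x=88: ŷ = 28 + 88 = 116; e = 118 − 116 = 2
x=90: ŷ = 28 + 90 = 118; e = 118.5 − 118 = 0.5
x=92: ŷ = 28 + 92 = 120; e = 118 − 120 = -2
x=98: ŷ = 28 + 98 = 126; e = 124 − 126 = -2
Largest |e| is 3 at x = 63, residual 3.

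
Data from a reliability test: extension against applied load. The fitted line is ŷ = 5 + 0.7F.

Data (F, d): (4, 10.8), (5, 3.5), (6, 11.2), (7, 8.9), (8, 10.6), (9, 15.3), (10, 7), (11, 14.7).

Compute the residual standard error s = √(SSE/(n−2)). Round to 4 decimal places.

s = 3.7417

F=4: ŷ = 5 + 0.7·4 = 7.8; e = 10.8 − 7.8 = 3
F=5: ŷ = 5 + 0.7·5 = 8.5; e = 3.5 − 8.5 = -5
F=6: ŷ = 5 + 0.7·6 = 9.2; e = 11.2 − 9.2 = 2
F=7: ŷ = 5 + 0.7·7 = 9.9; e = 8.9 − 9.9 = -1
F=8: ŷ = 5 + 0.7·8 = 10.6; e = 10.6 − 10.6 = 0
F=9: ŷ = 5 + 0.7·9 = 11.3; e = 15.3 − 11.3 = 4
F=10: ŷ = 5 + 0.7·10 = 12; e = 7 − 12 = -5
F=11: ŷ = 5 + 0.7·11 = 12.7; e = 14.7 − 12.7 = 2
SSE = 9 + 25 + 4 + 1 + 0 + 16 + 25 + 4 = 84
s = √(84/6) = √14 ≈ 3.7417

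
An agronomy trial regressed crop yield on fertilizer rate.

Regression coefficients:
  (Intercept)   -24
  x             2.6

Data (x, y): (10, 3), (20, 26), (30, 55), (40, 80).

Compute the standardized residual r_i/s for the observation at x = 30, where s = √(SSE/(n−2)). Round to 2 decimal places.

0.58

x=10: ŷ = -24 + 2.6·10 = 2; r = 3 − 2 = 1
x=20: ŷ = -24 + 2.6·20 = 28; r = 26 − 28 = -2
x=30: ŷ = -24 + 2.6·30 = 54; r = 55 − 54 = 1
x=40: ŷ = -24 + 2.6·40 = 80; r = 80 − 80 = 0
SSE = 1 + 4 + 1 + 0 = 6
s = √(6/2) = 1.73205
r/s = 1 / 1.73205 = 0.58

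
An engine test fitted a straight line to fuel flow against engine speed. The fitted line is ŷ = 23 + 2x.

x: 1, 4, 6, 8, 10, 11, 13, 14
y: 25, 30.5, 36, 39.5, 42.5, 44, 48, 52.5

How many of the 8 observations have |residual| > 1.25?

x=1: ŷ = 23 + 2·1 = 25; e = 25 − 25 = 0
x=4: ŷ = 23 + 2·4 = 31; e = 30.5 − 31 = -0.5
x=6: ŷ = 23 + 2·6 = 35; e = 36 − 35 = 1
x=8: ŷ = 23 + 2·8 = 39; e = 39.5 − 39 = 0.5
x=10: ŷ = 23 + 2·10 = 43; e = 42.5 − 43 = -0.5
x=11: ŷ = 23 + 2·11 = 45; e = 44 − 45 = -1
x=13: ŷ = 23 + 2·13 = 49; e = 48 − 49 = -1
x=14: ŷ = 23 + 2·14 = 51; e = 52.5 − 51 = 1.5
|e| > 1.25: x=14 (|e|=1.5) → 1

1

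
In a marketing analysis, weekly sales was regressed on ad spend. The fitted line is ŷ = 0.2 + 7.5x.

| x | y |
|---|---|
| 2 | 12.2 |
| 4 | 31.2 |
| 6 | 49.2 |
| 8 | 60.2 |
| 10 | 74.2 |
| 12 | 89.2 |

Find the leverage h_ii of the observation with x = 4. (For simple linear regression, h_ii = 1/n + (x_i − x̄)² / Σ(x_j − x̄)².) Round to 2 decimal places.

x̄ = (2 + 4 + 6 + 8 + 10 + 12)/6 = 7
Σ(x − x̄)² = 25 + 9 + 1 + 1 + 9 + 25 = 70
h = 1/6 + (-3)²/70 = 0.166667 + 0.128571 = 0.30

h = 0.30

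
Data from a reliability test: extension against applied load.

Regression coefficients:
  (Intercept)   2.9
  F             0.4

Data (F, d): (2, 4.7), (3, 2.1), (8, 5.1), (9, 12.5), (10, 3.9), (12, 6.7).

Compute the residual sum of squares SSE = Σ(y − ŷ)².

F=2: d̂ = 2.9 + 0.4·2 = 3.7; e = 4.7 − 3.7 = 1
F=3: d̂ = 2.9 + 0.4·3 = 4.1; e = 2.1 − 4.1 = -2
F=8: d̂ = 2.9 + 0.4·8 = 6.1; e = 5.1 − 6.1 = -1
F=9: d̂ = 2.9 + 0.4·9 = 6.5; e = 12.5 − 6.5 = 6
F=10: d̂ = 2.9 + 0.4·10 = 6.9; e = 3.9 − 6.9 = -3
F=12: d̂ = 2.9 + 0.4·12 = 7.7; e = 6.7 − 7.7 = -1
SSE = 1 + 4 + 1 + 36 + 9 + 1 = 52

SSE = 52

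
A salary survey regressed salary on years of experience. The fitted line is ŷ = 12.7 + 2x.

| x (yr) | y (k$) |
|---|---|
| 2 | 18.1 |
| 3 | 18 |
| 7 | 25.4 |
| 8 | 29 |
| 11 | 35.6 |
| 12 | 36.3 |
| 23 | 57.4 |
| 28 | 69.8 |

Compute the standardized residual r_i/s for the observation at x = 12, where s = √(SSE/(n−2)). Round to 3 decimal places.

-0.344

x=2: ŷ = 12.7 + 2·2 = 16.7; r = 18.1 − 16.7 = 1.4
x=3: ŷ = 12.7 + 2·3 = 18.7; r = 18 − 18.7 = -0.7
x=7: ŷ = 12.7 + 2·7 = 26.7; r = 25.4 − 26.7 = -1.3
x=8: ŷ = 12.7 + 2·8 = 28.7; r = 29 − 28.7 = 0.3
x=11: ŷ = 12.7 + 2·11 = 34.7; r = 35.6 − 34.7 = 0.9
x=12: ŷ = 12.7 + 2·12 = 36.7; r = 36.3 − 36.7 = -0.4
x=23: ŷ = 12.7 + 2·23 = 58.7; r = 57.4 − 58.7 = -1.3
x=28: ŷ = 12.7 + 2·28 = 68.7; r = 69.8 − 68.7 = 1.1
SSE = 1.96 + 0.49 + 1.69 + 0.09 + 0.81 + 0.16 + 1.69 + 1.21 = 8.1
s = √(8.1/6) = 1.1619
r/s = -0.4 / 1.1619 = -0.344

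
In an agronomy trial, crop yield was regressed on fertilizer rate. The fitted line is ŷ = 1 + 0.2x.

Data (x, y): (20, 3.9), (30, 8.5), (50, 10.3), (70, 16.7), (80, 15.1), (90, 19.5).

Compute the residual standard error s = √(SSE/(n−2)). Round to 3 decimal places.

x=20: ŷ = 1 + 0.2·20 = 5; e = 3.9 − 5 = -1.1
x=30: ŷ = 1 + 0.2·30 = 7; e = 8.5 − 7 = 1.5
x=50: ŷ = 1 + 0.2·50 = 11; e = 10.3 − 11 = -0.7
x=70: ŷ = 1 + 0.2·70 = 15; e = 16.7 − 15 = 1.7
x=80: ŷ = 1 + 0.2·80 = 17; e = 15.1 − 17 = -1.9
x=90: ŷ = 1 + 0.2·90 = 19; e = 19.5 − 19 = 0.5
SSE = 1.21 + 2.25 + 0.49 + 2.89 + 3.61 + 0.25 = 10.7
s = √(10.7/4) = √2.675 ≈ 1.636

s = 1.636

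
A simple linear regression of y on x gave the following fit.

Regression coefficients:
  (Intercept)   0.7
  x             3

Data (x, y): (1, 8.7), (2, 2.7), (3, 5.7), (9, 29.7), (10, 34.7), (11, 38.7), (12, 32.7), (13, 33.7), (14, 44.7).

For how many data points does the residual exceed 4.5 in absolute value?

x=1: ŷ = 0.7 + 3·1 = 3.7; e = 8.7 − 3.7 = 5
x=2: ŷ = 0.7 + 3·2 = 6.7; e = 2.7 − 6.7 = -4
x=3: ŷ = 0.7 + 3·3 = 9.7; e = 5.7 − 9.7 = -4
x=9: ŷ = 0.7 + 3·9 = 27.7; e = 29.7 − 27.7 = 2
x=10: ŷ = 0.7 + 3·10 = 30.7; e = 34.7 − 30.7 = 4
x=11: ŷ = 0.7 + 3·11 = 33.7; e = 38.7 − 33.7 = 5
x=12: ŷ = 0.7 + 3·12 = 36.7; e = 32.7 − 36.7 = -4
x=13: ŷ = 0.7 + 3·13 = 39.7; e = 33.7 − 39.7 = -6
x=14: ŷ = 0.7 + 3·14 = 42.7; e = 44.7 − 42.7 = 2
|e| > 4.5: x=1 (|e|=5), x=11 (|e|=5), x=13 (|e|=6) → 3

3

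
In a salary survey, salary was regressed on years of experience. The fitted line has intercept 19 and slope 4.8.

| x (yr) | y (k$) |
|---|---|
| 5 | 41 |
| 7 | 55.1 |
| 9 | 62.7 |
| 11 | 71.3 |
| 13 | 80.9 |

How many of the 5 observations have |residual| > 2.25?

x=5: ŷ = 19 + 4.8·5 = 43; e = 41 − 43 = -2
x=7: ŷ = 19 + 4.8·7 = 52.6; e = 55.1 − 52.6 = 2.5
x=9: ŷ = 19 + 4.8·9 = 62.2; e = 62.7 − 62.2 = 0.5
x=11: ŷ = 19 + 4.8·11 = 71.8; e = 71.3 − 71.8 = -0.5
x=13: ŷ = 19 + 4.8·13 = 81.4; e = 80.9 − 81.4 = -0.5
|e| > 2.25: x=7 (|e|=2.5) → 1

1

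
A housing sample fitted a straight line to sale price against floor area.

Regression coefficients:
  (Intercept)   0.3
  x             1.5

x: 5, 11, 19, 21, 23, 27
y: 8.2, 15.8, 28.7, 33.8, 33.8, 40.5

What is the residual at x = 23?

r = -1

ŷ = 0.3 + 1.5·23 = 34.8
r = 33.8 − 34.8 = -1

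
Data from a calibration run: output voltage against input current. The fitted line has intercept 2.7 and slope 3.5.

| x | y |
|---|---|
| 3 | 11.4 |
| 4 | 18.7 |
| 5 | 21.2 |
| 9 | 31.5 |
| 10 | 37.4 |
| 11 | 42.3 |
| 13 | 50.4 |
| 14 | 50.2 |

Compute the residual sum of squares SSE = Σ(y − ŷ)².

x=3: ŷ = 2.7 + 3.5·3 = 13.2; r = 11.4 − 13.2 = -1.8
x=4: ŷ = 2.7 + 3.5·4 = 16.7; r = 18.7 − 16.7 = 2
x=5: ŷ = 2.7 + 3.5·5 = 20.2; r = 21.2 − 20.2 = 1
x=9: ŷ = 2.7 + 3.5·9 = 34.2; r = 31.5 − 34.2 = -2.7
x=10: ŷ = 2.7 + 3.5·10 = 37.7; r = 37.4 − 37.7 = -0.3
x=11: ŷ = 2.7 + 3.5·11 = 41.2; r = 42.3 − 41.2 = 1.1
x=13: ŷ = 2.7 + 3.5·13 = 48.2; r = 50.4 − 48.2 = 2.2
x=14: ŷ = 2.7 + 3.5·14 = 51.7; r = 50.2 − 51.7 = -1.5
SSE = 3.24 + 4 + 1 + 7.29 + 0.09 + 1.21 + 4.84 + 2.25 = 23.92

SSE = 23.92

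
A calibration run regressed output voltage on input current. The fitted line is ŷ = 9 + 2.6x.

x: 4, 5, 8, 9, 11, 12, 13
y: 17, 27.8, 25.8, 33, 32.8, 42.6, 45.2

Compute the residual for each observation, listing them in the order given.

x=4: ŷ = 9 + 2.6·4 = 19.4; e = 17 − 19.4 = -2.4
x=5: ŷ = 9 + 2.6·5 = 22; e = 27.8 − 22 = 5.8
x=8: ŷ = 9 + 2.6·8 = 29.8; e = 25.8 − 29.8 = -4
x=9: ŷ = 9 + 2.6·9 = 32.4; e = 33 − 32.4 = 0.6
x=11: ŷ = 9 + 2.6·11 = 37.6; e = 32.8 − 37.6 = -4.8
x=12: ŷ = 9 + 2.6·12 = 40.2; e = 42.6 − 40.2 = 2.4
x=13: ŷ = 9 + 2.6·13 = 42.8; e = 45.2 − 42.8 = 2.4

-2.4, 5.8, -4, 0.6, -4.8, 2.4, 2.4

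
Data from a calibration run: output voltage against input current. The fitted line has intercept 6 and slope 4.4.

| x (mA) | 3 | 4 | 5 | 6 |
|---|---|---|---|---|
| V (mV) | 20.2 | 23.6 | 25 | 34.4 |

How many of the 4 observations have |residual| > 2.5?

1

x=3: V̂ = 6 + 4.4·3 = 19.2; r = 20.2 − 19.2 = 1
x=4: V̂ = 6 + 4.4·4 = 23.6; r = 23.6 − 23.6 = 0
x=5: V̂ = 6 + 4.4·5 = 28; r = 25 − 28 = -3
x=6: V̂ = 6 + 4.4·6 = 32.4; r = 34.4 − 32.4 = 2
|r| > 2.5: x=5 (|r|=3) → 1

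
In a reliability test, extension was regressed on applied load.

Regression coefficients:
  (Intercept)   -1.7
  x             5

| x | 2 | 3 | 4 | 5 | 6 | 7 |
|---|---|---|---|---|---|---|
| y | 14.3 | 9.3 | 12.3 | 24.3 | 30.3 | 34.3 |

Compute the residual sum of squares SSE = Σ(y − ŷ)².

SSE = 94

x=2: ŷ = -1.7 + 5·2 = 8.3; r = 14.3 − 8.3 = 6
x=3: ŷ = -1.7 + 5·3 = 13.3; r = 9.3 − 13.3 = -4
x=4: ŷ = -1.7 + 5·4 = 18.3; r = 12.3 − 18.3 = -6
x=5: ŷ = -1.7 + 5·5 = 23.3; r = 24.3 − 23.3 = 1
x=6: ŷ = -1.7 + 5·6 = 28.3; r = 30.3 − 28.3 = 2
x=7: ŷ = -1.7 + 5·7 = 33.3; r = 34.3 − 33.3 = 1
SSE = 36 + 16 + 36 + 1 + 4 + 1 = 94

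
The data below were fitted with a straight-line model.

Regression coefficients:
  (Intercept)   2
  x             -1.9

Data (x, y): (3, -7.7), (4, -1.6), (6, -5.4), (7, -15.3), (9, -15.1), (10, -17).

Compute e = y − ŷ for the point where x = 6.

ŷ = 2 − 1.9·6 = -9.4
e = -5.4 − (-9.4) = 4

e = 4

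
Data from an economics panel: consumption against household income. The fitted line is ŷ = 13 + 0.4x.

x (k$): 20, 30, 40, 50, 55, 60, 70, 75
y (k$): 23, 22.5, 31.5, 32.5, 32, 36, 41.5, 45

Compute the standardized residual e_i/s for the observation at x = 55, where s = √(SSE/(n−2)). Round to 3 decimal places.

x=20: ŷ = 13 + 0.4·20 = 21; e = 23 − 21 = 2
x=30: ŷ = 13 + 0.4·30 = 25; e = 22.5 − 25 = -2.5
x=40: ŷ = 13 + 0.4·40 = 29; e = 31.5 − 29 = 2.5
x=50: ŷ = 13 + 0.4·50 = 33; e = 32.5 − 33 = -0.5
x=55: ŷ = 13 + 0.4·55 = 35; e = 32 − 35 = -3
x=60: ŷ = 13 + 0.4·60 = 37; e = 36 − 37 = -1
x=70: ŷ = 13 + 0.4·70 = 41; e = 41.5 − 41 = 0.5
x=75: ŷ = 13 + 0.4·75 = 43; e = 45 − 43 = 2
SSE = 4 + 6.25 + 6.25 + 0.25 + 9 + 1 + 0.25 + 4 = 31
s = √(31/6) = 2.27303
e/s = -3 / 2.27303 = -1.320

-1.320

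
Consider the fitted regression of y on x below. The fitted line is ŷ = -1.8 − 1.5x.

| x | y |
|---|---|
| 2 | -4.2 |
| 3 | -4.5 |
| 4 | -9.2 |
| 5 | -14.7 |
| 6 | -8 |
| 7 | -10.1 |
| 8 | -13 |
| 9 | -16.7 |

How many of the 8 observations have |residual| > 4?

x=2: ŷ = -1.8 − 1.5·2 = -4.8; r = -4.2 − (-4.8) = 0.6
x=3: ŷ = -1.8 − 1.5·3 = -6.3; r = -4.5 − (-6.3) = 1.8
x=4: ŷ = -1.8 − 1.5·4 = -7.8; r = -9.2 − (-7.8) = -1.4
x=5: ŷ = -1.8 − 1.5·5 = -9.3; r = -14.7 − (-9.3) = -5.4
x=6: ŷ = -1.8 − 1.5·6 = -10.8; r = -8 − (-10.8) = 2.8
x=7: ŷ = -1.8 − 1.5·7 = -12.3; r = -10.1 − (-12.3) = 2.2
x=8: ŷ = -1.8 − 1.5·8 = -13.8; r = -13 − (-13.8) = 0.8
x=9: ŷ = -1.8 − 1.5·9 = -15.3; r = -16.7 − (-15.3) = -1.4
|r| > 4: x=5 (|r|=5.4) → 1

1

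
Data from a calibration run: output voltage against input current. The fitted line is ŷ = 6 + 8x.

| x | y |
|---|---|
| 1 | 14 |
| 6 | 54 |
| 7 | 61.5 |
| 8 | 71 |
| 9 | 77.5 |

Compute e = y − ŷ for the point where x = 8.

e = 1

ŷ = 6 + 8·8 = 70
e = 71 − 70 = 1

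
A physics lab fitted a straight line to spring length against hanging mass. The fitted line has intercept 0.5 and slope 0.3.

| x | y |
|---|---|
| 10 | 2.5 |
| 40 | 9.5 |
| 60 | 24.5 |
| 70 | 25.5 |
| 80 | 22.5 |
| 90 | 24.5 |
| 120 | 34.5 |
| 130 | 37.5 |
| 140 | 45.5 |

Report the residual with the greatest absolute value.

e = 6

x=10: ŷ = 0.5 + 0.3·10 = 3.5; e = 2.5 − 3.5 = -1
x=40: ŷ = 0.5 + 0.3·40 = 12.5; e = 9.5 − 12.5 = -3
x=60: ŷ = 0.5 + 0.3·60 = 18.5; e = 24.5 − 18.5 = 6
x=70: ŷ = 0.5 + 0.3·70 = 21.5; e = 25.5 − 21.5 = 4
x=80: ŷ = 0.5 + 0.3·80 = 24.5; e = 22.5 − 24.5 = -2
x=90: ŷ = 0.5 + 0.3·90 = 27.5; e = 24.5 − 27.5 = -3
x=120: ŷ = 0.5 + 0.3·120 = 36.5; e = 34.5 − 36.5 = -2
x=130: ŷ = 0.5 + 0.3·130 = 39.5; e = 37.5 − 39.5 = -2
x=140: ŷ = 0.5 + 0.3·140 = 42.5; e = 45.5 − 42.5 = 3
Largest |e| is 6 at x = 60, residual 6.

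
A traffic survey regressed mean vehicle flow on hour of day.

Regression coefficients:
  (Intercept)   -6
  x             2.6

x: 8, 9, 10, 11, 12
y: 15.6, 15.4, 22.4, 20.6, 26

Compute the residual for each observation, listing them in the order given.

0.8, -2, 2.4, -2, 0.8

x=8: ŷ = -6 + 2.6·8 = 14.8; r = 15.6 − 14.8 = 0.8
x=9: ŷ = -6 + 2.6·9 = 17.4; r = 15.4 − 17.4 = -2
x=10: ŷ = -6 + 2.6·10 = 20; r = 22.4 − 20 = 2.4
x=11: ŷ = -6 + 2.6·11 = 22.6; r = 20.6 − 22.6 = -2
x=12: ŷ = -6 + 2.6·12 = 25.2; r = 26 − 25.2 = 0.8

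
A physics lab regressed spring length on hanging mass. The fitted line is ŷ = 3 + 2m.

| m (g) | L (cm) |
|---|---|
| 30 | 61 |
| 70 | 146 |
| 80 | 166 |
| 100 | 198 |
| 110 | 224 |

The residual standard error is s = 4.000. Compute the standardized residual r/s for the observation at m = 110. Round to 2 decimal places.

0.25

ŷ = 3 + 2·110 = 223
r = 224 − 223 = 1
r/s = 1 / 4.000 = 0.25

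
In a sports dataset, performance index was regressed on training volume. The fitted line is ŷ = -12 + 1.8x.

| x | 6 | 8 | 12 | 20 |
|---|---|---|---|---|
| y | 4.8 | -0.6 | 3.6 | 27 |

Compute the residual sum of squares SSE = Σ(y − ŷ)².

SSE = 90

x=6: ŷ = -12 + 1.8·6 = -1.2; e = 4.8 − (-1.2) = 6
x=8: ŷ = -12 + 1.8·8 = 2.4; e = -0.6 − 2.4 = -3
x=12: ŷ = -12 + 1.8·12 = 9.6; e = 3.6 − 9.6 = -6
x=20: ŷ = -12 + 1.8·20 = 24; e = 27 − 24 = 3
SSE = 36 + 9 + 36 + 9 = 90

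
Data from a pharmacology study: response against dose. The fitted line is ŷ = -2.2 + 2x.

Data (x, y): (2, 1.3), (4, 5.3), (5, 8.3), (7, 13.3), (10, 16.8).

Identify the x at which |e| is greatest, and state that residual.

x = 7, e = 1.5

x=2: ŷ = -2.2 + 2·2 = 1.8; e = 1.3 − 1.8 = -0.5
x=4: ŷ = -2.2 + 2·4 = 5.8; e = 5.3 − 5.8 = -0.5
x=5: ŷ = -2.2 + 2·5 = 7.8; e = 8.3 − 7.8 = 0.5
x=7: ŷ = -2.2 + 2·7 = 11.8; e = 13.3 − 11.8 = 1.5
x=10: ŷ = -2.2 + 2·10 = 17.8; e = 16.8 − 17.8 = -1
Largest |e| is 1.5 at x = 7, residual 1.5.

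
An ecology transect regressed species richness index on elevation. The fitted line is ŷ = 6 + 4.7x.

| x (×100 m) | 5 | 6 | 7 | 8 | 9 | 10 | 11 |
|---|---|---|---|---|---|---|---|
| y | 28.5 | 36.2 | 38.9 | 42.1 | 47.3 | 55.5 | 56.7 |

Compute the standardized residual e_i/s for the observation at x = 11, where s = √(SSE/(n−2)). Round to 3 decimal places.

-0.568

x=5: ŷ = 6 + 4.7·5 = 29.5; e = 28.5 − 29.5 = -1
x=6: ŷ = 6 + 4.7·6 = 34.2; e = 36.2 − 34.2 = 2
x=7: ŷ = 6 + 4.7·7 = 38.9; e = 38.9 − 38.9 = 0
x=8: ŷ = 6 + 4.7·8 = 43.6; e = 42.1 − 43.6 = -1.5
x=9: ŷ = 6 + 4.7·9 = 48.3; e = 47.3 − 48.3 = -1
x=10: ŷ = 6 + 4.7·10 = 53; e = 55.5 − 53 = 2.5
x=11: ŷ = 6 + 4.7·11 = 57.7; e = 56.7 − 57.7 = -1
SSE = 1 + 4 + 0 + 2.25 + 1 + 6.25 + 1 = 15.5
s = √(15.5/5) = 1.76068
e/s = -1 / 1.76068 = -0.568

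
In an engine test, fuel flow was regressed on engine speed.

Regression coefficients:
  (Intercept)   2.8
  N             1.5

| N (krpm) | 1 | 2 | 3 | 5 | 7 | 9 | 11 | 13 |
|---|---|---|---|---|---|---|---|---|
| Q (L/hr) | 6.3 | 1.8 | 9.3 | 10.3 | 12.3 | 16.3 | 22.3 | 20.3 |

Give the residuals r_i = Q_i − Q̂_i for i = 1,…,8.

N=1: Q̂ = 2.8 + 1.5·1 = 4.3; r = 6.3 − 4.3 = 2
N=2: Q̂ = 2.8 + 1.5·2 = 5.8; r = 1.8 − 5.8 = -4
N=3: Q̂ = 2.8 + 1.5·3 = 7.3; r = 9.3 − 7.3 = 2
N=5: Q̂ = 2.8 + 1.5·5 = 10.3; r = 10.3 − 10.3 = 0
N=7: Q̂ = 2.8 + 1.5·7 = 13.3; r = 12.3 − 13.3 = -1
N=9: Q̂ = 2.8 + 1.5·9 = 16.3; r = 16.3 − 16.3 = 0
N=11: Q̂ = 2.8 + 1.5·11 = 19.3; r = 22.3 − 19.3 = 3
N=13: Q̂ = 2.8 + 1.5·13 = 22.3; r = 20.3 − 22.3 = -2

2, -4, 2, 0, -1, 0, 3, -2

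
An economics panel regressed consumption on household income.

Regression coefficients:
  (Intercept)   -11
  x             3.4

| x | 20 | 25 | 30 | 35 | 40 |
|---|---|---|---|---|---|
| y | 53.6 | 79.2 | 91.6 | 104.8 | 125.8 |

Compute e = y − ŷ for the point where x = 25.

ŷ = -11 + 3.4·25 = 74
e = 79.2 − 74 = 5.2

e = 5.2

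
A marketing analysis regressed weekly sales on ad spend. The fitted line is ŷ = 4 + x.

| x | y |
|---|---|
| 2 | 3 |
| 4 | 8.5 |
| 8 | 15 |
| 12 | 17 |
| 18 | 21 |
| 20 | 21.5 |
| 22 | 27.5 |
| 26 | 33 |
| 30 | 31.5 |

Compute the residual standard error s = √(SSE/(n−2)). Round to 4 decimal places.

s = 2.5071

x=2: ŷ = 4 + 2 = 6; e = 3 − 6 = -3
x=4: ŷ = 4 + 4 = 8; e = 8.5 − 8 = 0.5
x=8: ŷ = 4 + 8 = 12; e = 15 − 12 = 3
x=12: ŷ = 4 + 12 = 16; e = 17 − 16 = 1
x=18: ŷ = 4 + 18 = 22; e = 21 − 22 = -1
x=20: ŷ = 4 + 20 = 24; e = 21.5 − 24 = -2.5
x=22: ŷ = 4 + 22 = 26; e = 27.5 − 26 = 1.5
x=26: ŷ = 4 + 26 = 30; e = 33 − 30 = 3
x=30: ŷ = 4 + 30 = 34; e = 31.5 − 34 = -2.5
SSE = 9 + 0.25 + 9 + 1 + 1 + 6.25 + 2.25 + 9 + 6.25 = 44
s = √(44/7) = √6.28571 ≈ 2.5071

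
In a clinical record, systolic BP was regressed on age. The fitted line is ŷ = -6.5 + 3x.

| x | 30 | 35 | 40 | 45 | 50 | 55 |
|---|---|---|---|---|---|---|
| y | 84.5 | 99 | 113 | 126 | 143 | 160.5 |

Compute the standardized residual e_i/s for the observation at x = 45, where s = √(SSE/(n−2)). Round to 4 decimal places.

-1.4434

x=30: ŷ = -6.5 + 3·30 = 83.5; e = 84.5 − 83.5 = 1
x=35: ŷ = -6.5 + 3·35 = 98.5; e = 99 − 98.5 = 0.5
x=40: ŷ = -6.5 + 3·40 = 113.5; e = 113 − 113.5 = -0.5
x=45: ŷ = -6.5 + 3·45 = 128.5; e = 126 − 128.5 = -2.5
x=50: ŷ = -6.5 + 3·50 = 143.5; e = 143 − 143.5 = -0.5
x=55: ŷ = -6.5 + 3·55 = 158.5; e = 160.5 − 158.5 = 2
SSE = 1 + 0.25 + 0.25 + 6.25 + 0.25 + 4 = 12
s = √(12/4) = 1.73205
e/s = -2.5 / 1.73205 = -1.4434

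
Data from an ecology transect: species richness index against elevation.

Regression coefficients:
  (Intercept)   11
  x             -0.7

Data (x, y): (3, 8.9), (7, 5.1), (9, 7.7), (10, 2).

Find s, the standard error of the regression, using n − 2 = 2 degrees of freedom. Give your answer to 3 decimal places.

s = 2.646

x=3: ŷ = 11 − 0.7·3 = 8.9; e = 8.9 − 8.9 = 0
x=7: ŷ = 11 − 0.7·7 = 6.1; e = 5.1 − 6.1 = -1
x=9: ŷ = 11 − 0.7·9 = 4.7; e = 7.7 − 4.7 = 3
x=10: ŷ = 11 − 0.7·10 = 4; e = 2 − 4 = -2
SSE = 0 + 1 + 9 + 4 = 14
s = √(14/2) = √7 ≈ 2.646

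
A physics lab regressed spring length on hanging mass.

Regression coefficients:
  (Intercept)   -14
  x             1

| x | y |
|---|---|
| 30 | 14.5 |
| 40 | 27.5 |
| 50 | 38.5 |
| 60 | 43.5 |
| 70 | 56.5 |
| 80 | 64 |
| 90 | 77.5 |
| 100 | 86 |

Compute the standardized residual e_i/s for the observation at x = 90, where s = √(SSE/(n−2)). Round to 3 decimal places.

x=30: ŷ = -14 + 30 = 16; e = 14.5 − 16 = -1.5
x=40: ŷ = -14 + 40 = 26; e = 27.5 − 26 = 1.5
x=50: ŷ = -14 + 50 = 36; e = 38.5 − 36 = 2.5
x=60: ŷ = -14 + 60 = 46; e = 43.5 − 46 = -2.5
x=70: ŷ = -14 + 70 = 56; e = 56.5 − 56 = 0.5
x=80: ŷ = -14 + 80 = 66; e = 64 − 66 = -2
x=90: ŷ = -14 + 90 = 76; e = 77.5 − 76 = 1.5
x=100: ŷ = -14 + 100 = 86; e = 86 − 86 = 0
SSE = 2.25 + 2.25 + 6.25 + 6.25 + 0.25 + 4 + 2.25 + 0 = 23.5
s = √(23.5/6) = 1.97906
e/s = 1.5 / 1.97906 = 0.758

0.758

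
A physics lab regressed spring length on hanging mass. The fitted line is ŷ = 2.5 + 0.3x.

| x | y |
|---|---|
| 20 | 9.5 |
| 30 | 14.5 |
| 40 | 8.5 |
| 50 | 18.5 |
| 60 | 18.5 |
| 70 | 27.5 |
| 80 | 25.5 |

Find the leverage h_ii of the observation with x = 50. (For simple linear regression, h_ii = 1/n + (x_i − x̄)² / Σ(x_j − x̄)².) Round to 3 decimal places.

h = 0.143

x̄ = (20 + 30 + 40 + 50 + 60 + 70 + 80)/7 = 50
Σ(x − x̄)² = 900 + 400 + 100 + 0 + 100 + 400 + 900 = 2800
h = 1/7 + (0)²/2800 = 0.142857 + 0 = 0.143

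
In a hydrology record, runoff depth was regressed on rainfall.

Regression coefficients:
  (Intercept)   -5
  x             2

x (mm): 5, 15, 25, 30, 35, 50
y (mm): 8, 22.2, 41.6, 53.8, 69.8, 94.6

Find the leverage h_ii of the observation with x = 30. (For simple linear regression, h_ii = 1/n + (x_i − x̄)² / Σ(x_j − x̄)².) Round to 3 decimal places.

h = 0.176

x̄ = (5 + 15 + 25 + 30 + 35 + 50)/6 = 26.6667
Σ(x − x̄)² = 469.444 + 136.111 + 2.77778 + 11.1111 + 69.4444 + 544.444 = 1233.33
h = 1/6 + (3.33333)²/1233.33 = 0.166667 + 0.00900901 = 0.176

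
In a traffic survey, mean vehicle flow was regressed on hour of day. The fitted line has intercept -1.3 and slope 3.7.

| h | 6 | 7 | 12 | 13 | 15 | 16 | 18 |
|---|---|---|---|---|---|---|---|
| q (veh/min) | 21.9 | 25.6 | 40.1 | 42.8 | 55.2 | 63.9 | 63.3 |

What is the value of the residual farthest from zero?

h=6: q̂ = -1.3 + 3.7·6 = 20.9; e = 21.9 − 20.9 = 1
h=7: q̂ = -1.3 + 3.7·7 = 24.6; e = 25.6 − 24.6 = 1
h=12: q̂ = -1.3 + 3.7·12 = 43.1; e = 40.1 − 43.1 = -3
h=13: q̂ = -1.3 + 3.7·13 = 46.8; e = 42.8 − 46.8 = -4
h=15: q̂ = -1.3 + 3.7·15 = 54.2; e = 55.2 − 54.2 = 1
h=16: q̂ = -1.3 + 3.7·16 = 57.9; e = 63.9 − 57.9 = 6
h=18: q̂ = -1.3 + 3.7·18 = 65.3; e = 63.3 − 65.3 = -2
Largest |e| is 6 at h = 16, residual 6.

e = 6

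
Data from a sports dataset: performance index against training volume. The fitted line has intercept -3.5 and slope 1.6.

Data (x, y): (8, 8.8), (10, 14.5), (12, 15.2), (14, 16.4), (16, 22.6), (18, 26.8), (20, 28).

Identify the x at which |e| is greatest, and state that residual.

x=8: ŷ = -3.5 + 1.6·8 = 9.3; e = 8.8 − 9.3 = -0.5
x=10: ŷ = -3.5 + 1.6·10 = 12.5; e = 14.5 − 12.5 = 2
x=12: ŷ = -3.5 + 1.6·12 = 15.7; e = 15.2 − 15.7 = -0.5
x=14: ŷ = -3.5 + 1.6·14 = 18.9; e = 16.4 − 18.9 = -2.5
x=16: ŷ = -3.5 + 1.6·16 = 22.1; e = 22.6 − 22.1 = 0.5
x=18: ŷ = -3.5 + 1.6·18 = 25.3; e = 26.8 − 25.3 = 1.5
x=20: ŷ = -3.5 + 1.6·20 = 28.5; e = 28 − 28.5 = -0.5
Largest |e| is 2.5 at x = 14, residual -2.5.

x = 14, e = -2.5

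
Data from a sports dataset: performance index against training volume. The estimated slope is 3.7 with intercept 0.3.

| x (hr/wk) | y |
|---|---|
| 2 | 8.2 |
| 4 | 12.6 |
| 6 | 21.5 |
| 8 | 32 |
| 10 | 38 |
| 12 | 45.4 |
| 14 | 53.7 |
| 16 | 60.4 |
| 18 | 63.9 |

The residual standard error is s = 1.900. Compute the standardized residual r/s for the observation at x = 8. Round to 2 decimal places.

ŷ = 0.3 + 3.7·8 = 29.9
r = 32 − 29.9 = 2.1
r/s = 2.1 / 1.900 = 1.11

1.11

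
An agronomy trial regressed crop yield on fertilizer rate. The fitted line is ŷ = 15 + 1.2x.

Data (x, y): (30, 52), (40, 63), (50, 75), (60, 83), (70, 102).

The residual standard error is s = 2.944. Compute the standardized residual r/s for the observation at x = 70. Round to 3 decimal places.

ŷ = 15 + 1.2·70 = 99
r = 102 − 99 = 3
r/s = 3 / 2.944 = 1.019

1.019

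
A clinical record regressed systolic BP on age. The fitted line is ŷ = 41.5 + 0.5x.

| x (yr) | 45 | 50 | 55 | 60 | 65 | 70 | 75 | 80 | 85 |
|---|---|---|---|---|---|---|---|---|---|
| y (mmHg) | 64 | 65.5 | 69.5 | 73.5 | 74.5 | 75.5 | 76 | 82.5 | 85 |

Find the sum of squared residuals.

SSE = 17.5

x=45: ŷ = 41.5 + 0.5·45 = 64; e = 64 − 64 = 0
x=50: ŷ = 41.5 + 0.5·50 = 66.5; e = 65.5 − 66.5 = -1
x=55: ŷ = 41.5 + 0.5·55 = 69; e = 69.5 − 69 = 0.5
x=60: ŷ = 41.5 + 0.5·60 = 71.5; e = 73.5 − 71.5 = 2
x=65: ŷ = 41.5 + 0.5·65 = 74; e = 74.5 − 74 = 0.5
x=70: ŷ = 41.5 + 0.5·70 = 76.5; e = 75.5 − 76.5 = -1
x=75: ŷ = 41.5 + 0.5·75 = 79; e = 76 − 79 = -3
x=80: ŷ = 41.5 + 0.5·80 = 81.5; e = 82.5 − 81.5 = 1
x=85: ŷ = 41.5 + 0.5·85 = 84; e = 85 − 84 = 1
SSE = 0 + 1 + 0.25 + 4 + 0.25 + 1 + 9 + 1 + 1 = 17.5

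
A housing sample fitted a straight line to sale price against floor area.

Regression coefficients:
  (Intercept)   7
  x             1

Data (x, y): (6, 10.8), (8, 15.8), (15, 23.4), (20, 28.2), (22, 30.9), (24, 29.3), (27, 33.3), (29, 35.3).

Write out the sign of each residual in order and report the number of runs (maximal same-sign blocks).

3 runs

x=6: ŷ = 7 + 6 = 13; e = 10.8 − 13 = -2.2
x=8: ŷ = 7 + 8 = 15; e = 15.8 − 15 = 0.8
x=15: ŷ = 7 + 15 = 22; e = 23.4 − 22 = 1.4
x=20: ŷ = 7 + 20 = 27; e = 28.2 − 27 = 1.2
x=22: ŷ = 7 + 22 = 29; e = 30.9 − 29 = 1.9
x=24: ŷ = 7 + 24 = 31; e = 29.3 − 31 = -1.7
x=27: ŷ = 7 + 27 = 34; e = 33.3 − 34 = -0.7
x=29: ŷ = 7 + 29 = 36; e = 35.3 − 36 = -0.7
Signs: − + + + + − − −
Runs: −×1, +×4, −×3 → 3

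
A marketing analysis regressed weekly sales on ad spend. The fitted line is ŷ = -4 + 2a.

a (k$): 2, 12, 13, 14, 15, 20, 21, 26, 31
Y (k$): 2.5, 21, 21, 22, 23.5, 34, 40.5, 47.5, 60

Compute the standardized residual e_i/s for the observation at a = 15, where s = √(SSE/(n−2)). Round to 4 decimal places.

a=2: ŷ = -4 + 2·2 = 0; e = 2.5 − 0 = 2.5
a=12: ŷ = -4 + 2·12 = 20; e = 21 − 20 = 1
a=13: ŷ = -4 + 2·13 = 22; e = 21 − 22 = -1
a=14: ŷ = -4 + 2·14 = 24; e = 22 − 24 = -2
a=15: ŷ = -4 + 2·15 = 26; e = 23.5 − 26 = -2.5
a=20: ŷ = -4 + 2·20 = 36; e = 34 − 36 = -2
a=21: ŷ = -4 + 2·21 = 38; e = 40.5 − 38 = 2.5
a=26: ŷ = -4 + 2·26 = 48; e = 47.5 − 48 = -0.5
a=31: ŷ = -4 + 2·31 = 58; e = 60 − 58 = 2
SSE = 6.25 + 1 + 1 + 4 + 6.25 + 4 + 6.25 + 0.25 + 4 = 33
s = √(33/7) = 2.17124
e/s = -2.5 / 2.17124 = -1.1514

-1.1514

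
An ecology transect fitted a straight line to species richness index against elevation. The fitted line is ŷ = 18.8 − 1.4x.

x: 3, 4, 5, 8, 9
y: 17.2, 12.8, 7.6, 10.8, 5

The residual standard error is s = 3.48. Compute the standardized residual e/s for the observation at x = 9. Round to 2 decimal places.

-0.34

ŷ = 18.8 − 1.4·9 = 6.2
e = 5 − 6.2 = -1.2
e/s = -1.2 / 3.48 = -0.34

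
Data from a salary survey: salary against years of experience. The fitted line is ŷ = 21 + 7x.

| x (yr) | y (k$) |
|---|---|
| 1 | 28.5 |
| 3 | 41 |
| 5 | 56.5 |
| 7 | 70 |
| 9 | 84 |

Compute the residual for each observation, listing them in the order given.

x=1: ŷ = 21 + 7·1 = 28; e = 28.5 − 28 = 0.5
x=3: ŷ = 21 + 7·3 = 42; e = 41 − 42 = -1
x=5: ŷ = 21 + 7·5 = 56; e = 56.5 − 56 = 0.5
x=7: ŷ = 21 + 7·7 = 70; e = 70 − 70 = 0
x=9: ŷ = 21 + 7·9 = 84; e = 84 − 84 = 0

0.5, -1, 0.5, 0, 0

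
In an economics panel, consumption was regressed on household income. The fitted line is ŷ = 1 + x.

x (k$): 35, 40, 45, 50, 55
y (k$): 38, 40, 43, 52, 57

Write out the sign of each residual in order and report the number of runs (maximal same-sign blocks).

3 runs

x=35: ŷ = 1 + 35 = 36; r = 38 − 36 = 2
x=40: ŷ = 1 + 40 = 41; r = 40 − 41 = -1
x=45: ŷ = 1 + 45 = 46; r = 43 − 46 = -3
x=50: ŷ = 1 + 50 = 51; r = 52 − 51 = 1
x=55: ŷ = 1 + 55 = 56; r = 57 − 56 = 1
Signs: + − − + +
Runs: +×1, −×2, +×2 → 3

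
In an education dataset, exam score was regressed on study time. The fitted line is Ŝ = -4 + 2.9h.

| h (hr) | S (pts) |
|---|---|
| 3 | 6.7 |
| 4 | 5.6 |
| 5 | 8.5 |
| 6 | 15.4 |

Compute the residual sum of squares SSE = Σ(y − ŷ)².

SSE = 16

h=3: Ŝ = -4 + 2.9·3 = 4.7; r = 6.7 − 4.7 = 2
h=4: Ŝ = -4 + 2.9·4 = 7.6; r = 5.6 − 7.6 = -2
h=5: Ŝ = -4 + 2.9·5 = 10.5; r = 8.5 − 10.5 = -2
h=6: Ŝ = -4 + 2.9·6 = 13.4; r = 15.4 − 13.4 = 2
SSE = 4 + 4 + 4 + 4 = 16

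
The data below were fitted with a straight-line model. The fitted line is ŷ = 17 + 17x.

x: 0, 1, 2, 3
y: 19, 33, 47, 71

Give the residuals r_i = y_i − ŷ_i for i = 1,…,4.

x=0: ŷ = 17 + 17·0 = 17; r = 19 − 17 = 2
x=1: ŷ = 17 + 17·1 = 34; r = 33 − 34 = -1
x=2: ŷ = 17 + 17·2 = 51; r = 47 − 51 = -4
x=3: ŷ = 17 + 17·3 = 68; r = 71 − 68 = 3

2, -1, -4, 3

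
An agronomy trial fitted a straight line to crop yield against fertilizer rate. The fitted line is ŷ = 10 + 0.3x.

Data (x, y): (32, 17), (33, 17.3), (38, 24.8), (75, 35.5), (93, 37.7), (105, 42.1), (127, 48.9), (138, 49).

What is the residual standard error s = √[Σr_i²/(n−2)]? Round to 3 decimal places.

x=32: ŷ = 10 + 0.3·32 = 19.6; r = 17 − 19.6 = -2.6
x=33: ŷ = 10 + 0.3·33 = 19.9; r = 17.3 − 19.9 = -2.6
x=38: ŷ = 10 + 0.3·38 = 21.4; r = 24.8 − 21.4 = 3.4
x=75: ŷ = 10 + 0.3·75 = 32.5; r = 35.5 − 32.5 = 3
x=93: ŷ = 10 + 0.3·93 = 37.9; r = 37.7 − 37.9 = -0.2
x=105: ŷ = 10 + 0.3·105 = 41.5; r = 42.1 − 41.5 = 0.6
x=127: ŷ = 10 + 0.3·127 = 48.1; r = 48.9 − 48.1 = 0.8
x=138: ŷ = 10 + 0.3·138 = 51.4; r = 49 − 51.4 = -2.4
SSE = 6.76 + 6.76 + 11.56 + 9 + 0.04 + 0.36 + 0.64 + 5.76 = 40.88
s = √(40.88/6) = √6.81333 ≈ 2.610

s = 2.610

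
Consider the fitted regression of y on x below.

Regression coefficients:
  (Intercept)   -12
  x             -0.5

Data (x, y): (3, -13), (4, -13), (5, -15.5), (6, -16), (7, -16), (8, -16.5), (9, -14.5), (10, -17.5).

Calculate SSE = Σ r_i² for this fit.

SSE = 8

x=3: ŷ = -12 − 0.5·3 = -13.5; r = -13 − (-13.5) = 0.5
x=4: ŷ = -12 − 0.5·4 = -14; r = -13 − (-14) = 1
x=5: ŷ = -12 − 0.5·5 = -14.5; r = -15.5 − (-14.5) = -1
x=6: ŷ = -12 − 0.5·6 = -15; r = -16 − (-15) = -1
x=7: ŷ = -12 − 0.5·7 = -15.5; r = -16 − (-15.5) = -0.5
x=8: ŷ = -12 − 0.5·8 = -16; r = -16.5 − (-16) = -0.5
x=9: ŷ = -12 − 0.5·9 = -16.5; r = -14.5 − (-16.5) = 2
x=10: ŷ = -12 − 0.5·10 = -17; r = -17.5 − (-17) = -0.5
SSE = 0.25 + 1 + 1 + 1 + 0.25 + 0.25 + 4 + 0.25 = 8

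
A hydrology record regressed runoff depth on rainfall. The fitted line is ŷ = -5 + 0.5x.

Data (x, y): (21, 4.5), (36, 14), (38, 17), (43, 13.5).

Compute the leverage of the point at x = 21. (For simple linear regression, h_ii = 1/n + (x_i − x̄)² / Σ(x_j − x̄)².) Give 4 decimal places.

h = 0.9275

x̄ = (21 + 36 + 38 + 43)/4 = 34.5
Σ(x − x̄)² = 182.25 + 2.25 + 12.25 + 72.25 = 269
h = 1/4 + (-13.5)²/269 = 0.25 + 0.677509 = 0.9275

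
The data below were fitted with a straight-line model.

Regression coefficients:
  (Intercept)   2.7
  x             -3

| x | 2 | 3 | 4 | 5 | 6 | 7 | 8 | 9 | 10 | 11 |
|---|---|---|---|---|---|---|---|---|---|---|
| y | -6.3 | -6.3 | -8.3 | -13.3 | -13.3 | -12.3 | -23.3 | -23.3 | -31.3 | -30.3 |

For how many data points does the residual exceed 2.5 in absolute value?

x=2: ŷ = 2.7 − 3·2 = -3.3; e = -6.3 − (-3.3) = -3
x=3: ŷ = 2.7 − 3·3 = -6.3; e = -6.3 − (-6.3) = 0
x=4: ŷ = 2.7 − 3·4 = -9.3; e = -8.3 − (-9.3) = 1
x=5: ŷ = 2.7 − 3·5 = -12.3; e = -13.3 − (-12.3) = -1
x=6: ŷ = 2.7 − 3·6 = -15.3; e = -13.3 − (-15.3) = 2
x=7: ŷ = 2.7 − 3·7 = -18.3; e = -12.3 − (-18.3) = 6
x=8: ŷ = 2.7 − 3·8 = -21.3; e = -23.3 − (-21.3) = -2
x=9: ŷ = 2.7 − 3·9 = -24.3; e = -23.3 − (-24.3) = 1
x=10: ŷ = 2.7 − 3·10 = -27.3; e = -31.3 − (-27.3) = -4
x=11: ŷ = 2.7 − 3·11 = -30.3; e = -30.3 − (-30.3) = 0
|e| > 2.5: x=2 (|e|=3), x=7 (|e|=6), x=10 (|e|=4) → 3

3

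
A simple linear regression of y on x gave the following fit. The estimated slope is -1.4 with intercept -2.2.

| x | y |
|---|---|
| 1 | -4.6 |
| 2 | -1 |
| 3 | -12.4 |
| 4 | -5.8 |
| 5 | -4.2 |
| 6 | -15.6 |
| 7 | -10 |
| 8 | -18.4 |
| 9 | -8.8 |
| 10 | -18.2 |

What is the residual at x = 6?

e = -5

ŷ = -2.2 − 1.4·6 = -10.6
e = -15.6 − (-10.6) = -5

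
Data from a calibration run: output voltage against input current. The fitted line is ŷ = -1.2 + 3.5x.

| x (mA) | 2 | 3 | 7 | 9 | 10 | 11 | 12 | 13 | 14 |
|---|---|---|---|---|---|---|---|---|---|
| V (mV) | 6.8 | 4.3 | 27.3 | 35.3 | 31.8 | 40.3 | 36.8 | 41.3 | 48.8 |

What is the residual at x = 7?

e = 4

ŷ = -1.2 + 3.5·7 = 23.3
e = 27.3 − 23.3 = 4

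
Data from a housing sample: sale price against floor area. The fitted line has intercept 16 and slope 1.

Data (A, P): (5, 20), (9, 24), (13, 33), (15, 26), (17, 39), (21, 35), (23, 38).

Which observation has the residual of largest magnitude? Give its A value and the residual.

A = 17, e = 6

A=5: P̂ = 16 + 5 = 21; e = 20 − 21 = -1
A=9: P̂ = 16 + 9 = 25; e = 24 − 25 = -1
A=13: P̂ = 16 + 13 = 29; e = 33 − 29 = 4
A=15: P̂ = 16 + 15 = 31; e = 26 − 31 = -5
A=17: P̂ = 16 + 17 = 33; e = 39 − 33 = 6
A=21: P̂ = 16 + 21 = 37; e = 35 − 37 = -2
A=23: P̂ = 16 + 23 = 39; e = 38 − 39 = -1
Largest |e| is 6 at A = 17, residual 6.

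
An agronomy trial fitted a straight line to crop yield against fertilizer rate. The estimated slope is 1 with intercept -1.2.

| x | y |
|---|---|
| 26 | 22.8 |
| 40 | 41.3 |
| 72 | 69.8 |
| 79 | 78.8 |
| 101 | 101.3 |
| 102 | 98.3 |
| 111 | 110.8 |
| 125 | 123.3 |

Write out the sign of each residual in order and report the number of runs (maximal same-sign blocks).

7 runs

x=26: ŷ = -1.2 + 26 = 24.8; r = 22.8 − 24.8 = -2
x=40: ŷ = -1.2 + 40 = 38.8; r = 41.3 − 38.8 = 2.5
x=72: ŷ = -1.2 + 72 = 70.8; r = 69.8 − 70.8 = -1
x=79: ŷ = -1.2 + 79 = 77.8; r = 78.8 − 77.8 = 1
x=101: ŷ = -1.2 + 101 = 99.8; r = 101.3 − 99.8 = 1.5
x=102: ŷ = -1.2 + 102 = 100.8; r = 98.3 − 100.8 = -2.5
x=111: ŷ = -1.2 + 111 = 109.8; r = 110.8 − 109.8 = 1
x=125: ŷ = -1.2 + 125 = 123.8; r = 123.3 − 123.8 = -0.5
Signs: − + − + + − + −
Runs: −×1, +×1, −×1, +×2, −×1, +×1, −×1 → 7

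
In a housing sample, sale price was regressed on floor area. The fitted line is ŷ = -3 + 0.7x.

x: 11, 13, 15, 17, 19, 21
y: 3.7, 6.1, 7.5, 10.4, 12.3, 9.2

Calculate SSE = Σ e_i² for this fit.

x=11: ŷ = -3 + 0.7·11 = 4.7; e = 3.7 − 4.7 = -1
x=13: ŷ = -3 + 0.7·13 = 6.1; e = 6.1 − 6.1 = 0
x=15: ŷ = -3 + 0.7·15 = 7.5; e = 7.5 − 7.5 = 0
x=17: ŷ = -3 + 0.7·17 = 8.9; e = 10.4 − 8.9 = 1.5
x=19: ŷ = -3 + 0.7·19 = 10.3; e = 12.3 − 10.3 = 2
x=21: ŷ = -3 + 0.7·21 = 11.7; e = 9.2 − 11.7 = -2.5
SSE = 1 + 0 + 0 + 2.25 + 4 + 6.25 = 13.5

SSE = 13.5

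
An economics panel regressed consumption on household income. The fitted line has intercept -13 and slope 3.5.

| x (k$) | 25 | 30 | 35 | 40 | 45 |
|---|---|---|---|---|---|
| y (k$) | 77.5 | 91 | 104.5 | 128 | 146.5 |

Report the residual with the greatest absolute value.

r = -5

x=25: ŷ = -13 + 3.5·25 = 74.5; r = 77.5 − 74.5 = 3
x=30: ŷ = -13 + 3.5·30 = 92; r = 91 − 92 = -1
x=35: ŷ = -13 + 3.5·35 = 109.5; r = 104.5 − 109.5 = -5
x=40: ŷ = -13 + 3.5·40 = 127; r = 128 − 127 = 1
x=45: ŷ = -13 + 3.5·45 = 144.5; r = 146.5 − 144.5 = 2
Largest |r| is 5 at x = 35, residual -5.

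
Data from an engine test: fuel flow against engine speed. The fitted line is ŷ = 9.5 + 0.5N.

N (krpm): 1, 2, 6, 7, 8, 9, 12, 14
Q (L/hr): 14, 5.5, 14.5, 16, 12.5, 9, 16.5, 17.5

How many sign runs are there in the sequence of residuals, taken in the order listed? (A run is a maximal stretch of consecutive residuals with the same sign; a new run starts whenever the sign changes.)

5 runs

N=1: ŷ = 9.5 + 0.5·1 = 10; e = 14 − 10 = 4
N=2: ŷ = 9.5 + 0.5·2 = 10.5; e = 5.5 − 10.5 = -5
N=6: ŷ = 9.5 + 0.5·6 = 12.5; e = 14.5 − 12.5 = 2
N=7: ŷ = 9.5 + 0.5·7 = 13; e = 16 − 13 = 3
N=8: ŷ = 9.5 + 0.5·8 = 13.5; e = 12.5 − 13.5 = -1
N=9: ŷ = 9.5 + 0.5·9 = 14; e = 9 − 14 = -5
N=12: ŷ = 9.5 + 0.5·12 = 15.5; e = 16.5 − 15.5 = 1
N=14: ŷ = 9.5 + 0.5·14 = 16.5; e = 17.5 − 16.5 = 1
Signs: + − + + − − + +
Runs: +×1, −×1, +×2, −×2, +×2 → 5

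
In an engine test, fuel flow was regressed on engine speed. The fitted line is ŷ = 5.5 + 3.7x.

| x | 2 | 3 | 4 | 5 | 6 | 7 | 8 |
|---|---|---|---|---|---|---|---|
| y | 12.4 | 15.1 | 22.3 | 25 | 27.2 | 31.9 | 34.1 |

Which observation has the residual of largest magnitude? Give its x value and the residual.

x = 4, e = 2

x=2: ŷ = 5.5 + 3.7·2 = 12.9; e = 12.4 − 12.9 = -0.5
x=3: ŷ = 5.5 + 3.7·3 = 16.6; e = 15.1 − 16.6 = -1.5
x=4: ŷ = 5.5 + 3.7·4 = 20.3; e = 22.3 − 20.3 = 2
x=5: ŷ = 5.5 + 3.7·5 = 24; e = 25 − 24 = 1
x=6: ŷ = 5.5 + 3.7·6 = 27.7; e = 27.2 − 27.7 = -0.5
x=7: ŷ = 5.5 + 3.7·7 = 31.4; e = 31.9 − 31.4 = 0.5
x=8: ŷ = 5.5 + 3.7·8 = 35.1; e = 34.1 − 35.1 = -1
Largest |e| is 2 at x = 4, residual 2.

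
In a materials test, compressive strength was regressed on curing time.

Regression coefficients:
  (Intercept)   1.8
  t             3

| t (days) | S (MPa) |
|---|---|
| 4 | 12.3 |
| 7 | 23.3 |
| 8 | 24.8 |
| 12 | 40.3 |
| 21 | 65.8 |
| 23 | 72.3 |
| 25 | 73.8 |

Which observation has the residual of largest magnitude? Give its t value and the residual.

t = 25, r = -3

t=4: Ŝ = 1.8 + 3·4 = 13.8; r = 12.3 − 13.8 = -1.5
t=7: Ŝ = 1.8 + 3·7 = 22.8; r = 23.3 − 22.8 = 0.5
t=8: Ŝ = 1.8 + 3·8 = 25.8; r = 24.8 − 25.8 = -1
t=12: Ŝ = 1.8 + 3·12 = 37.8; r = 40.3 − 37.8 = 2.5
t=21: Ŝ = 1.8 + 3·21 = 64.8; r = 65.8 − 64.8 = 1
t=23: Ŝ = 1.8 + 3·23 = 70.8; r = 72.3 − 70.8 = 1.5
t=25: Ŝ = 1.8 + 3·25 = 76.8; r = 73.8 − 76.8 = -3
Largest |r| is 3 at t = 25, residual -3.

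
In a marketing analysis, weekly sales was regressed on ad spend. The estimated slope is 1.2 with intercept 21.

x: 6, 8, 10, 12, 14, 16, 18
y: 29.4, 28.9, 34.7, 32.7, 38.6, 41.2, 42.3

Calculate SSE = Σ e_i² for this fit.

x=6: ŷ = 21 + 1.2·6 = 28.2; e = 29.4 − 28.2 = 1.2
x=8: ŷ = 21 + 1.2·8 = 30.6; e = 28.9 − 30.6 = -1.7
x=10: ŷ = 21 + 1.2·10 = 33; e = 34.7 − 33 = 1.7
x=12: ŷ = 21 + 1.2·12 = 35.4; e = 32.7 − 35.4 = -2.7
x=14: ŷ = 21 + 1.2·14 = 37.8; e = 38.6 − 37.8 = 0.8
x=16: ŷ = 21 + 1.2·16 = 40.2; e = 41.2 − 40.2 = 1
x=18: ŷ = 21 + 1.2·18 = 42.6; e = 42.3 − 42.6 = -0.3
SSE = 1.44 + 2.89 + 2.89 + 7.29 + 0.64 + 1 + 0.09 = 16.24

SSE = 16.24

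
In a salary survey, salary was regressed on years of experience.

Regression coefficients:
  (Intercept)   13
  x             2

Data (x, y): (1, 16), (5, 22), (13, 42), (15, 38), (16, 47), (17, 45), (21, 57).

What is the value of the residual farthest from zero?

x=1: ŷ = 13 + 2·1 = 15; e = 16 − 15 = 1
x=5: ŷ = 13 + 2·5 = 23; e = 22 − 23 = -1
x=13: ŷ = 13 + 2·13 = 39; e = 42 − 39 = 3
x=15: ŷ = 13 + 2·15 = 43; e = 38 − 43 = -5
x=16: ŷ = 13 + 2·16 = 45; e = 47 − 45 = 2
x=17: ŷ = 13 + 2·17 = 47; e = 45 − 47 = -2
x=21: ŷ = 13 + 2·21 = 55; e = 57 − 55 = 2
Largest |e| is 5 at x = 15, residual -5.

e = -5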